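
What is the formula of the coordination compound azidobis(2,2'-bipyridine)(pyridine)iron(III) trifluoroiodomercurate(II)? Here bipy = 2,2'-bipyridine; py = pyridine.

Cation [Fe…]: ligand charges -1, Fe(III) ⇒ ion charge 2+.
Anion [Hg…]: ligand charges -4, Hg(II) ⇒ ion charge 2−.
One 2+ cation balances one 2− anion.

[Fe(bipy)2(N3)(py)][HgF3I]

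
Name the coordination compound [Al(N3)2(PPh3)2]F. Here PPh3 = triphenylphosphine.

The 1 fluoride counter-ion carries a total charge of -1, so each complex ion is 1+.
Ligand charges: 2×azido (-1 each), 2×triphenylphosphine (neutral); total -2. So Al + (-2) = 1+, giving Al = +3.
Ligands are named alphabetically: azido before triphenylphosphine.

diazidobis(triphenylphosphine)aluminium(III) fluoride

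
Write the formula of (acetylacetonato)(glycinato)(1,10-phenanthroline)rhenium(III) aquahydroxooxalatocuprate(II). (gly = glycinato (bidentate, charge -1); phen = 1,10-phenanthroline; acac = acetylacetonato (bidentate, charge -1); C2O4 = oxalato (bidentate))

Cation [Re…]: ligand charges -2, Re(III) ⇒ ion charge 1+.
Anion [Cu…]: ligand charges -3, Cu(II) ⇒ ion charge 1−.

[Re(acac)(gly)(phen)][Cu(C2O4)(H2O)(OH)]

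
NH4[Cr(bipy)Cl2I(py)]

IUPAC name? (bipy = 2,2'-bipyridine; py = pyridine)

The 1 ammonium counter-ion carries a total charge of +1, so each complex ion is 1−.
Ligand charges: 1×2,2'-bipyridine (neutral), 2×chloro (-1 each), 1×iodo (-1 each), 1×pyridine (neutral); total -3. So Cr + (-3) = 1−, giving Cr = +2.
The complex ion is anionic, so chromium takes the -ate form chromate(II).

ammonium (2,2'-bipyridine)dichloroiodo(pyridine)chromate(II)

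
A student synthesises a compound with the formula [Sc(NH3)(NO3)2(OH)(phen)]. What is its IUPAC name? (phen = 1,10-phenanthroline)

There is no counter-ion, so the complex is neutral overall.
Ligand charges: 1×hydroxo (-1 each), 1×ammine (neutral), 2×nitrato (-1 each), 1×1,10-phenanthroline (neutral); total -3. So Sc + (-3) = 0, giving Sc = +3.
Ligands are named alphabetically: ammine before hydroxo before nitrato before phenanthroline.

amminehydroxodinitrato(1,10-phenanthroline)scandium(III)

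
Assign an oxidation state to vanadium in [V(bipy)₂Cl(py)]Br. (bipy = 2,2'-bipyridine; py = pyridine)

1 bromide outside the brackets (-1 each) → the complex ion is 1+.
Ligand charges: 2×bipy neutral; 1×Cl = -1; 1×py neutral; sum -1.
V + (-1) = 1+ ⇒ V is +2.

+2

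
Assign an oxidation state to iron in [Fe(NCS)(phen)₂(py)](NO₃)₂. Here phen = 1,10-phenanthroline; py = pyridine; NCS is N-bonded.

+3

2 nitrate outside the brackets (-1 each) → the complex ion is 2+.
Ligand charges: 2×phen neutral; 1×py neutral; 1×NCS = -1; sum -1.
Fe + (-1) = 2+ ⇒ Fe is +3.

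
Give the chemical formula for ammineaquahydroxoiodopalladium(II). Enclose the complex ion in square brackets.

[Pd(H2O)I(NH3)(OH)]

Ligands: 1 iodo (I, -1), 1 aqua (H2O, neutral), 1 hydroxo (OH, -1), 1 ammine (NH3, neutral). Ligand charge sum = -2.
With Pd in oxidation state +2, the complex ion is [Pd...].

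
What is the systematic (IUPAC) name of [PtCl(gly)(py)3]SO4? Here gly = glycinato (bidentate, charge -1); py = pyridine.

chloro(glycinato)tris(pyridine)platinum(IV) sulfate

The 1 sulfate counter-ion carries a total charge of -2, so each complex ion is 2+.
Ligand charges: 1×glycinato (-1 each), 3×pyridine (neutral), 1×chloro (-1 each); total -2. So Pt + (-2) = 2+, giving Pt = +4.
Ligands are named alphabetically: chloro before glycinato before pyridine.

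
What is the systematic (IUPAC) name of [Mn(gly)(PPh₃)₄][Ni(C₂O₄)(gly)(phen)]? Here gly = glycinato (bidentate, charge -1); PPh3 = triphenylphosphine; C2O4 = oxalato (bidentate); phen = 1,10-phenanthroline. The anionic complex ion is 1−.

Both ions are complex: the cation is named first with the plain metal name, the anion second with the -ate form; each ion's ligands are alphabetised independently.
The complex anion is given as 1−; its ligand charges sum to -3, so Ni = +2.
A 1:1 salt means the cation carries the equal and opposite charge, 1+.
Cation: ligand charges sum to -1; for the ion to be 1+, Mn = +2.

(glycinato)tetrakis(triphenylphosphine)manganese(II) (glycinato)oxalato(1,10-phenanthroline)nickelate(II)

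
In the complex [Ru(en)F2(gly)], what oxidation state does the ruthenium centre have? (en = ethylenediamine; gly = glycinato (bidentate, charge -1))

+3

No counter-ion: the bracketed complex is neutral.
Ligand charges: 2×F = -2; 1×en neutral; 1×gly = -1; sum -3.
Ru + (-3) = 0 ⇒ Ru is +3.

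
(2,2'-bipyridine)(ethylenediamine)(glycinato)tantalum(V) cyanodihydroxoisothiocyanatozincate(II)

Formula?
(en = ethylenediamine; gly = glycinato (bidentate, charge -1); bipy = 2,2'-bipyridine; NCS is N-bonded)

[Ta(bipy)(en)(gly)][Zn(CN)(NCS)(OH)2]2

Cation [Ta…]: ligand charges -1, Ta(V) ⇒ ion charge 4+.
Anion [Zn…]: ligand charges -4, Zn(II) ⇒ ion charge 2−.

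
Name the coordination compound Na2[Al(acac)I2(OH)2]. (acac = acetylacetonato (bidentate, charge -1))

sodium (acetylacetonato)dihydroxodiiodoaluminate(III)

The 2 sodium counter-ions carry a total charge of +2, so each complex ion is 2−.
Ligand charges: 2×hydroxo (-1 each), 1×acetylacetonato (-1 each), 2×iodo (-1 each); total -5. So Al + (-5) = 2−, giving Al = +3.
Ligands are named alphabetically: acetylacetonato before hydroxo before iodo.
The complex ion is anionic, so aluminium takes the -ate form aluminate(III).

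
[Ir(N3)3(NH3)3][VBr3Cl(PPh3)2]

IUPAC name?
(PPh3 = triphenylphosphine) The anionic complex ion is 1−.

Both ions are complex: the cation is named first with the plain metal name, the anion second with the -ate form; each ion's ligands are alphabetised independently.
The complex anion is given as 1−; its ligand charges sum to -4, so V = +3.
A 1:1 salt means the cation carries the equal and opposite charge, 1+.
Cation: ligand charges sum to -3; for the ion to be 1+, Ir = +4.

triamminetriazidoiridium(IV) tribromochlorobis(triphenylphosphine)vanadate(III)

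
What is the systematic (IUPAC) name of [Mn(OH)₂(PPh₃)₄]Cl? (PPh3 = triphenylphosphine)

dihydroxotetrakis(triphenylphosphine)manganese(III) chloride

The 1 chloride counter-ion carries a total charge of -1, so each complex ion is 1+.
Ligand charges: 4×triphenylphosphine (neutral), 2×hydroxo (-1 each); total -2. So Mn + (-2) = 1+, giving Mn = +3.
Ligands are named alphabetically: hydroxo before triphenylphosphine.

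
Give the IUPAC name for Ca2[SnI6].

calcium hexaiodostannate(II)

The 2 calcium counter-ions carry a total charge of +4, so each complex ion is 4−.
Ligand charges: 6×iodo (-1 each); total -6. So Sn + (-6) = 4−, giving Sn = +2.
The complex ion is anionic, so tin takes the -ate form stannate(II).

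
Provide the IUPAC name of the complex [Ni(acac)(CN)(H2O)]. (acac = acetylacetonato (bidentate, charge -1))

There is no counter-ion, so the complex is neutral overall.
Ligand charges: 1×acetylacetonato (-1 each), 1×aqua (neutral), 1×cyano (-1 each); total -2. So Ni + (-2) = 0, giving Ni = +2.
Ligands are named alphabetically: acetylacetonato before aqua before cyano.

(acetylacetonato)aquacyanonickel(II)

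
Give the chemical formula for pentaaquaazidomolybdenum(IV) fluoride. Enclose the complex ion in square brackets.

[Mo(H2O)5(N3)]F3

Ligands: 1 azido (N3, -1), 5 aqua (H2O, neutral). Ligand charge sum = -1.
With Mo in oxidation state +4, the complex ion is [Mo...]^3+.
Charge balance with fluoride (-1) requires 1 complex ion per 3 fluoride.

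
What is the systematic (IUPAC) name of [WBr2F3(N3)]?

azidodibromotrifluorotungsten(VI)

There is no counter-ion, so the complex is neutral overall.
Ligand charges: 3×fluoro (-1 each), 1×azido (-1 each), 2×bromo (-1 each); total -6. So W + (-6) = 0, giving W = +6.
Ligands are named alphabetically: azido before bromo before fluoro.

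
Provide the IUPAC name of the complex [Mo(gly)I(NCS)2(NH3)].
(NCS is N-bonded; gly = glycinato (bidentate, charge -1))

There is no counter-ion, so the complex is neutral overall.
Ligand charges: 1×iodo (-1 each), 2×isothiocyanato (-1 each), 1×ammine (neutral), 1×glycinato (-1 each); total -4. So Mo + (-4) = 0, giving Mo = +4.
Ligands are named alphabetically: ammine before glycinato before iodo before isothiocyanato.

ammine(glycinato)iododiisothiocyanatomolybdenum(IV)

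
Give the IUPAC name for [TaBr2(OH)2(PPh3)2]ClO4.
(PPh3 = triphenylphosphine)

dibromodihydroxobis(triphenylphosphine)tantalum(V) perchlorate

The 1 perchlorate counter-ion carries a total charge of -1, so each complex ion is 1+.
Ligand charges: 2×triphenylphosphine (neutral), 2×bromo (-1 each), 2×hydroxo (-1 each); total -4. So Ta + (-4) = 1+, giving Ta = +5.
Ligands are named alphabetically: bromo before hydroxo before triphenylphosphine.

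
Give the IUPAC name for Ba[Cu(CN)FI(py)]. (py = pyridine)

barium cyanofluoroiodo(pyridine)cuprate(I)

The 1 barium counter-ion carries a total charge of +2, so each complex ion is 2−.
Ligand charges: 1×fluoro (-1 each), 1×pyridine (neutral), 1×cyano (-1 each), 1×iodo (-1 each); total -3. So Cu + (-3) = 2−, giving Cu = +1.
The complex ion is anionic, so copper takes the -ate form cuprate(I).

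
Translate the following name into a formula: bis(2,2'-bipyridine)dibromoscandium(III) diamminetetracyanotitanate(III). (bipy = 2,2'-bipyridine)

Cation [Sc…]: ligand charges -2, Sc(III) ⇒ ion charge 1+.
Anion [Ti…]: ligand charges -4, Ti(III) ⇒ ion charge 1−.

[Sc(bipy)2Br2][Ti(CN)4(NH3)2]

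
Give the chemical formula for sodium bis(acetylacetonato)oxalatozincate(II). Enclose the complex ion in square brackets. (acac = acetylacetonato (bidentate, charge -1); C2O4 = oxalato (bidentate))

Ligands: 2 acetylacetonato (acac, -1), 1 oxalato (C2O4, -2). Ligand charge sum = -4.
With Zn in oxidation state +2, the complex ion is [Zn...]^2−.
Charge balance with sodium (+1) requires 1 complex ion per 2 sodium.

Na2[Zn(acac)2(C2O4)]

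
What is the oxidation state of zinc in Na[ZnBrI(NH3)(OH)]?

1 sodium outside the brackets (+1 each) → the complex ion is 1−.
Ligand charges: 1×I = -1; 1×Br = -1; 1×NH3 neutral; 1×OH = -1; sum -3.
Zn + (-3) = 1− ⇒ Zn is +2.

+2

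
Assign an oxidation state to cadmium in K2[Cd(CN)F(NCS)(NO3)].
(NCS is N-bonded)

2 potassium outside the brackets (+1 each) → the complex ion is 2−.
Ligand charges: 1×NCS = -1; 1×CN = -1; 1×NO3 = -1; 1×F = -1; sum -4.
Cd + (-4) = 2− ⇒ Cd is +2.

+2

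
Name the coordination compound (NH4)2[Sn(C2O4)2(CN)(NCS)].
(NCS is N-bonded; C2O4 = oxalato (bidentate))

ammonium cyanoisothiocyanatodioxalatostannate(IV)

The 2 ammonium counter-ions carry a total charge of +2, so each complex ion is 2−.
Ligand charges: 1×isothiocyanato (-1 each), 1×cyano (-1 each), 2×oxalato (-2 each); total -6. So Sn + (-6) = 2−, giving Sn = +4.
Ligands are named alphabetically: cyano before isothiocyanato before oxalato.
The complex ion is anionic, so tin takes the -ate form stannate(IV).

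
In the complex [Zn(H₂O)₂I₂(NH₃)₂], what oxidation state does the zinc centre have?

No counter-ion: the bracketed complex is neutral.
Ligand charges: 2×NH3 neutral; 2×H2O neutral; 2×I = -2; sum -2.
Zn + (-2) = 0 ⇒ Zn is +2.

+2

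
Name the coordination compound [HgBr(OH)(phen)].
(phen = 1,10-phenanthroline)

bromohydroxo(1,10-phenanthroline)mercury(II)

There is no counter-ion, so the complex is neutral overall.
Ligand charges: 1×1,10-phenanthroline (neutral), 1×hydroxo (-1 each), 1×bromo (-1 each); total -2. So Hg + (-2) = 0, giving Hg = +2.
Ligands are named alphabetically: bromo before hydroxo before phenanthroline.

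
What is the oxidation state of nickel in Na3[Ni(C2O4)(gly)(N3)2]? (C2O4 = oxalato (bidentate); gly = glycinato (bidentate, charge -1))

+2

3 sodium outside the brackets (+1 each) → the complex ion is 3−.
Ligand charges: 1×C2O4 = -2; 2×N3 = -2; 1×gly = -1; sum -5.
Ni + (-5) = 3− ⇒ Ni is +2.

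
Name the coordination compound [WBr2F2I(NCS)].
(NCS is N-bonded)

dibromodifluoroiodoisothiocyanatotungsten(VI)

There is no counter-ion, so the complex is neutral overall.
Ligand charges: 2×bromo (-1 each), 1×iodo (-1 each), 1×isothiocyanato (-1 each), 2×fluoro (-1 each); total -6. So W + (-6) = 0, giving W = +6.
Ligands are named alphabetically: bromo before fluoro before iodo before isothiocyanato.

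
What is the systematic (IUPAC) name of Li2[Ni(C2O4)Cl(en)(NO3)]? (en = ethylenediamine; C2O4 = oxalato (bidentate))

The 2 lithium counter-ions carry a total charge of +2, so each complex ion is 2−.
Ligand charges: 1×nitrato (-1 each), 1×ethylenediamine (neutral), 1×oxalato (-2 each), 1×chloro (-1 each); total -4. So Ni + (-4) = 2−, giving Ni = +2.
The complex ion is anionic, so nickel takes the -ate form nickelate(II).

lithium chloro(ethylenediamine)nitratooxalatonickelate(II)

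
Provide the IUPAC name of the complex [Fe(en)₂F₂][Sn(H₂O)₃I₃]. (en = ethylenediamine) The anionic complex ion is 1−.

Both ions are complex: the cation is named first with the plain metal name, the anion second with the -ate form; each ion's ligands are alphabetised independently.
The complex anion is given as 1−; its ligand charges sum to -3, so Sn = +2.
A 1:1 salt means the cation carries the equal and opposite charge, 1+.
Cation: ligand charges sum to -2; for the ion to be 1+, Fe = +3.

bis(ethylenediamine)difluoroiron(III) triaquatriiodostannate(II)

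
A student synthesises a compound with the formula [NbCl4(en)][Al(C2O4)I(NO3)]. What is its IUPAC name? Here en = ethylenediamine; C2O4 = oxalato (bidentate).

Aluminium is always +3 in its complexes; the anion's ligand charges sum to -4, so the complex anion is 1−.
A 1:1 salt means the cation carries the equal and opposite charge, 1+.
Cation: ligand charges sum to -4; for the ion to be 1+, Nb = +5.

tetrachloro(ethylenediamine)niobium(V) iodonitratooxalatoaluminate(III)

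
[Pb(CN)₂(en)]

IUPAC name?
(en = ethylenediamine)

There is no counter-ion, so the complex is neutral overall.
Ligand charges: 2×cyano (-1 each), 1×ethylenediamine (neutral); total -2. So Pb + (-2) = 0, giving Pb = +2.
Ligands are named alphabetically: cyano before ethylenediamine.

dicyano(ethylenediamine)lead(II)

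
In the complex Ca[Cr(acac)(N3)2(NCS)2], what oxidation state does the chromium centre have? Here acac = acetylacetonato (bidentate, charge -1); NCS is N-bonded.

1 calcium outside the brackets (+2 each) → the complex ion is 2−.
Ligand charges: 2×N3 = -2; 1×acac = -1; 2×NCS = -2; sum -5.
Cr + (-5) = 2− ⇒ Cr is +3.

+3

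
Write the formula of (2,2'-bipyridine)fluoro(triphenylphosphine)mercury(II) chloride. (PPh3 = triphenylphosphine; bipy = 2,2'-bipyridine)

Ligands: 1 triphenylphosphine (PPh3, neutral), 1 2,2'-bipyridine (bipy, neutral), 1 fluoro (F, -1). Ligand charge sum = -1.
With Hg in oxidation state +2, the complex ion is [Hg...]^1+.
Charge balance with chloride (-1) requires 1 complex ion per 1 chloride.

[Hg(bipy)F(PPh3)]Cl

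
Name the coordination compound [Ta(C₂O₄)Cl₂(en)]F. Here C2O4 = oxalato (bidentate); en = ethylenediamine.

The 1 fluoride counter-ion carries a total charge of -1, so each complex ion is 1+.
Ligand charges: 2×chloro (-1 each), 1×oxalato (-2 each), 1×ethylenediamine (neutral); total -4. So Ta + (-4) = 1+, giving Ta = +5.
Ligands are named alphabetically: chloro before ethylenediamine before oxalato.

dichloro(ethylenediamine)oxalatotantalum(V) fluoride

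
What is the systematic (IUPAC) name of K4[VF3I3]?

potassium trifluorotriiodovanadate(II)

The 4 potassium counter-ions carry a total charge of +4, so each complex ion is 4−.
Ligand charges: 3×fluoro (-1 each), 3×iodo (-1 each); total -6. So V + (-6) = 4−, giving V = +2.
Ligands are named alphabetically: fluoro before iodo.
The complex ion is anionic, so vanadium takes the -ate form vanadate(II).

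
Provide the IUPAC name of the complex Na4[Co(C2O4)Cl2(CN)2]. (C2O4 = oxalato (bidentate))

The 4 sodium counter-ions carry a total charge of +4, so each complex ion is 4−.
Ligand charges: 2×chloro (-1 each), 2×cyano (-1 each), 1×oxalato (-2 each); total -6. So Co + (-6) = 4−, giving Co = +2.
Ligands are named alphabetically: chloro before cyano before oxalato.
The complex ion is anionic, so cobalt takes the -ate form cobaltate(II).

sodium dichlorodicyanooxalatocobaltate(II)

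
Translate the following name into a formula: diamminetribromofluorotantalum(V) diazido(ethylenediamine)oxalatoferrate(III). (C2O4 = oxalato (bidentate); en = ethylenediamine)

Cation [Ta…]: ligand charges -4, Ta(V) ⇒ ion charge 1+.
Anion [Fe…]: ligand charges -4, Fe(III) ⇒ ion charge 1−.

[TaBr3F(NH3)2][Fe(C2O4)(en)(N3)2]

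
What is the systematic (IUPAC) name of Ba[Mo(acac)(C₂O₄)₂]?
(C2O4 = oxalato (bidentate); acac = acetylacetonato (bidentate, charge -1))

barium (acetylacetonato)dioxalatomolybdate(III)

The 1 barium counter-ion carries a total charge of +2, so each complex ion is 2−.
Ligand charges: 2×oxalato (-2 each), 1×acetylacetonato (-1 each); total -5. So Mo + (-5) = 2−, giving Mo = +3.
The complex ion is anionic, so molybdenum takes the -ate form molybdate(III).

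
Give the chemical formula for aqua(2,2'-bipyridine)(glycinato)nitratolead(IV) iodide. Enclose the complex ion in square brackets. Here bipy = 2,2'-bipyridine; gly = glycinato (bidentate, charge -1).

[Pb(bipy)(gly)(H2O)(NO3)]I2

Ligands: 1 aqua (H2O, neutral), 1 nitrato (NO3, -1), 1 2,2'-bipyridine (bipy, neutral), 1 glycinato (gly, -1). Ligand charge sum = -2.
With Pb in oxidation state +4, the complex ion is [Pb...]^2+.
Charge balance with iodide (-1) requires 1 complex ion per 2 iodide.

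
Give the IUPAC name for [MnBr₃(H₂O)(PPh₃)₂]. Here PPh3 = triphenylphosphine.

aquatribromobis(triphenylphosphine)manganese(III)

There is no counter-ion, so the complex is neutral overall.
Ligand charges: 2×triphenylphosphine (neutral), 3×bromo (-1 each), 1×aqua (neutral); total -3. So Mn + (-3) = 0, giving Mn = +3.
Ligands are named alphabetically: aqua before bromo before triphenylphosphine.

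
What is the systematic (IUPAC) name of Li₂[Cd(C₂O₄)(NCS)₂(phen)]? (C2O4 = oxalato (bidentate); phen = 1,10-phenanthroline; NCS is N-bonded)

lithium diisothiocyanatooxalato(1,10-phenanthroline)cadmate(II)

The 2 lithium counter-ions carry a total charge of +2, so each complex ion is 2−.
Ligand charges: 1×oxalato (-2 each), 1×1,10-phenanthroline (neutral), 2×isothiocyanato (-1 each); total -4. So Cd + (-4) = 2−, giving Cd = +2.
Ligands are named alphabetically: isothiocyanato before oxalato before phenanthroline.
The complex ion is anionic, so cadmium takes the -ate form cadmate(II).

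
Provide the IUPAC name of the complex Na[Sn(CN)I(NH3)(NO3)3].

The 1 sodium counter-ion carries a total charge of +1, so each complex ion is 1−.
Ligand charges: 3×nitrato (-1 each), 1×iodo (-1 each), 1×ammine (neutral), 1×cyano (-1 each); total -5. So Sn + (-5) = 1−, giving Sn = +4.
The complex ion is anionic, so tin takes the -ate form stannate(IV).

sodium amminecyanoiodotrinitratostannate(IV)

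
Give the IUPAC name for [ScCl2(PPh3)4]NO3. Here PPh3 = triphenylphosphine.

The 1 nitrate counter-ion carries a total charge of -1, so each complex ion is 1+.
Ligand charges: 4×triphenylphosphine (neutral), 2×chloro (-1 each); total -2. So Sc + (-2) = 1+, giving Sc = +3.
Ligands are named alphabetically: chloro before triphenylphosphine.

dichlorotetrakis(triphenylphosphine)scandium(III) nitrate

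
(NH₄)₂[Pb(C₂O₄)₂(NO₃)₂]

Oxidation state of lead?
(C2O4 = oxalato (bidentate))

+4

2 ammonium outside the brackets (+1 each) → the complex ion is 2−.
Ligand charges: 2×NO3 = -2; 2×C2O4 = -4; sum -6.
Pb + (-6) = 2− ⇒ Pb is +4.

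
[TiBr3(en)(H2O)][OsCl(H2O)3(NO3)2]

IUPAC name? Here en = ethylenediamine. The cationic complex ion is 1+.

aquatribromo(ethylenediamine)titanium(IV) triaquachlorodinitratoosmate(II)

Both ions are complex: the cation is named first with the plain metal name, the anion second with the -ate form; each ion's ligands are alphabetised independently.
The complex cation is given as 1+; its ligand charges sum to -3, so Ti = +4.
A 1:1 salt means the anion carries the equal and opposite charge, 1−.
Anion: ligand charges sum to -3; for the ion to be 1−, Os = +2.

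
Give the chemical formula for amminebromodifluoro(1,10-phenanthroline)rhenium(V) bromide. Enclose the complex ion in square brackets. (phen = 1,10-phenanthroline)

[ReBrF2(NH3)(phen)]Br2

Ligands: 1 bromo (Br, -1), 1 1,10-phenanthroline (phen, neutral), 1 ammine (NH3, neutral), 2 fluoro (F, -1). Ligand charge sum = -3.
With Re in oxidation state +5, the complex ion is [Re...]^2+.
Charge balance with bromide (-1) requires 1 complex ion per 2 bromide.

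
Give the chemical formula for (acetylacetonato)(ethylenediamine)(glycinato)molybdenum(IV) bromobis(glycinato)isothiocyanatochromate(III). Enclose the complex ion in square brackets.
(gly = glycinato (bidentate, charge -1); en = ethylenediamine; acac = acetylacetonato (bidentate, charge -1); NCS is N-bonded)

[Mo(acac)(en)(gly)][CrBr(gly)2(NCS)]2

Cation [Mo…]: ligand charges -2, Mo(IV) ⇒ ion charge 2+.
Anion [Cr…]: ligand charges -4, Cr(III) ⇒ ion charge 1−.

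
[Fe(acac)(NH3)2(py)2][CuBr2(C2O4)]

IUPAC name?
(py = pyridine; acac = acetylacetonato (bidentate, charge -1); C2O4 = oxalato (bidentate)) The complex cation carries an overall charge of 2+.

Both ions are complex: the cation is named first with the plain metal name, the anion second with the -ate form; each ion's ligands are alphabetised independently.
The complex cation is given as 2+; its ligand charges sum to -1, so Fe = +3.
A 1:1 salt means the anion carries the equal and opposite charge, 2−.
Anion: ligand charges sum to -4; for the ion to be 2−, Cu = +2.

(acetylacetonato)diamminebis(pyridine)iron(III) dibromooxalatocuprate(II)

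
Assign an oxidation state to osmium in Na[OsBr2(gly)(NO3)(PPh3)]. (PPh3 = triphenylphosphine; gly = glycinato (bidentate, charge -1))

1 sodium outside the brackets (+1 each) → the complex ion is 1−.
Ligand charges: 1×PPh3 neutral; 1×NO3 = -1; 2×Br = -2; 1×gly = -1; sum -4.
Os + (-4) = 1− ⇒ Os is +3.

+3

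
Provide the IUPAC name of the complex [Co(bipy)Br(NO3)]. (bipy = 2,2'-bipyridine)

(2,2'-bipyridine)bromonitratocobalt(II)

There is no counter-ion, so the complex is neutral overall.
Ligand charges: 1×nitrato (-1 each), 1×bromo (-1 each), 1×2,2'-bipyridine (neutral); total -2. So Co + (-2) = 0, giving Co = +2.
Ligands are named alphabetically: bipyridine before bromo before nitrato.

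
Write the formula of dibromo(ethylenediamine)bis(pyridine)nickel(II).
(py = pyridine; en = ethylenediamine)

[NiBr2(en)(py)2]

Ligands: 2 bromo (Br, -1), 2 pyridine (py, neutral), 1 ethylenediamine (en, neutral). Ligand charge sum = -2.
With Ni in oxidation state +2, the complex ion is [Ni...].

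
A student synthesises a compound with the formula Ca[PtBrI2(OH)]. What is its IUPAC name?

The 1 calcium counter-ion carries a total charge of +2, so each complex ion is 2−.
Ligand charges: 1×bromo (-1 each), 2×iodo (-1 each), 1×hydroxo (-1 each); total -4. So Pt + (-4) = 2−, giving Pt = +2.
Ligands are named alphabetically: bromo before hydroxo before iodo.
The complex ion is anionic, so platinum takes the -ate form platinate(II).

calcium bromohydroxodiiodoplatinate(II)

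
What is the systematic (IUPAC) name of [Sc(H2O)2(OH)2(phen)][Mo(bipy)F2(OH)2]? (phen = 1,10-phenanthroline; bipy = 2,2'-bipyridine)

Both ions are complex: the cation is named first with the plain metal name, the anion second with the -ate form; each ion's ligands are alphabetised independently.
Scandium is always +3 in its complexes; the cation's ligand charges sum to -2, so the complex cation is 1+.
A 1:1 salt means the anion carries the equal and opposite charge, 1−.
Anion: ligand charges sum to -4; for the ion to be 1−, Mo = +3.

diaquadihydroxo(1,10-phenanthroline)scandium(III) (2,2'-bipyridine)difluorodihydroxomolybdate(III)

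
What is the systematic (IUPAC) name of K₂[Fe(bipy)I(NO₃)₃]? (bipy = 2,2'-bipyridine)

The 2 potassium counter-ions carry a total charge of +2, so each complex ion is 2−.
Ligand charges: 1×iodo (-1 each), 1×2,2'-bipyridine (neutral), 3×nitrato (-1 each); total -4. So Fe + (-4) = 2−, giving Fe = +2.
The complex ion is anionic, so iron takes the -ate form ferrate(II).

potassium (2,2'-bipyridine)iodotrinitratoferrate(II)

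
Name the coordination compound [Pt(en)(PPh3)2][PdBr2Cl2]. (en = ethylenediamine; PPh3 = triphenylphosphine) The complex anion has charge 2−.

Both ions are complex: the cation is named first with the plain metal name, the anion second with the -ate form; each ion's ligands are alphabetised independently.
The complex anion is given as 2−; its ligand charges sum to -4, so Pd = +2.
A 1:1 salt means the cation carries the equal and opposite charge, 2+.
Cation: ligand charges sum to 0; for the ion to be 2+, Pt = +2.

(ethylenediamine)bis(triphenylphosphine)platinum(II) dibromodichloropalladate(II)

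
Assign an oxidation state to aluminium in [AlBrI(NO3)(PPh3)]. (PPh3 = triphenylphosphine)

No counter-ion: the bracketed complex is neutral.
Ligand charges: 1×PPh3 neutral; 1×I = -1; 1×Br = -1; 1×NO3 = -1; sum -3.
Al + (-3) = 0 ⇒ Al is +3.

+3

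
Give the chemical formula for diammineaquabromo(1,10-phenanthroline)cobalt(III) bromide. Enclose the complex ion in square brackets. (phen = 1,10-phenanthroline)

[CoBr(H2O)(NH3)2(phen)]Br2

Ligands: 2 ammine (NH3, neutral), 1 1,10-phenanthroline (phen, neutral), 1 bromo (Br, -1), 1 aqua (H2O, neutral). Ligand charge sum = -1.
Charge balance with bromide (-1) requires 1 complex ion per 2 bromide.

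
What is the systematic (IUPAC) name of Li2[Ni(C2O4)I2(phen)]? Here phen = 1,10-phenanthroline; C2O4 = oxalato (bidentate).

lithium diiodooxalato(1,10-phenanthroline)nickelate(II)

The 2 lithium counter-ions carry a total charge of +2, so each complex ion is 2−.
Ligand charges: 1×1,10-phenanthroline (neutral), 2×iodo (-1 each), 1×oxalato (-2 each); total -4. So Ni + (-4) = 2−, giving Ni = +2.
Ligands are named alphabetically: iodo before oxalato before phenanthroline.
The complex ion is anionic, so nickel takes the -ate form nickelate(II).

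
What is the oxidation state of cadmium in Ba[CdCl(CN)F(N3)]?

+2

1 barium outside the brackets (+2 each) → the complex ion is 2−.
Ligand charges: 1×F = -1; 1×Cl = -1; 1×CN = -1; 1×N3 = -1; sum -4.
Cd + (-4) = 2− ⇒ Cd is +2.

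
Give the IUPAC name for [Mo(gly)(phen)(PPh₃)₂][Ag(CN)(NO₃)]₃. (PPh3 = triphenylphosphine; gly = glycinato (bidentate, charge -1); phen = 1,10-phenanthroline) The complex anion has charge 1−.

(glycinato)(1,10-phenanthroline)bis(triphenylphosphine)molybdenum(IV) cyanonitratoargentate(I)

The complex anion is given as 1−; its ligand charges sum to -2, so Ag = +1.
With 3 anions per cation, the cation must be 3×1 = 3+.
Cation: ligand charges sum to -1; for the ion to be 3+, Mo = +4.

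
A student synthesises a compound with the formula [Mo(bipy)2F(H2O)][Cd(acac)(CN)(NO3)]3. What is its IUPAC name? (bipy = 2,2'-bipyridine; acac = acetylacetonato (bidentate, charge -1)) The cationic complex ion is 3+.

aquabis(2,2'-bipyridine)fluoromolybdenum(IV) (acetylacetonato)cyanonitratocadmate(II)

The complex cation is given as 3+; its ligand charges sum to -1, so Mo = +4.
With 3 anions per cation, each anion must be 3/3 = 1−.
Anion: ligand charges sum to -3; for the ion to be 1−, Cd = +2.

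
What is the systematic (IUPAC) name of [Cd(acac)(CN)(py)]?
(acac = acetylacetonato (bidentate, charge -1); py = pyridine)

There is no counter-ion, so the complex is neutral overall.
Ligand charges: 1×cyano (-1 each), 1×acetylacetonato (-1 each), 1×pyridine (neutral); total -2. So Cd + (-2) = 0, giving Cd = +2.
Ligands are named alphabetically: acetylacetonato before cyano before pyridine.

(acetylacetonato)cyano(pyridine)cadmium(II)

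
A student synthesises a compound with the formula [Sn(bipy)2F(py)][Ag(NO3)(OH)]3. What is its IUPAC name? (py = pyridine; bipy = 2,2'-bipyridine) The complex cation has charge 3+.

bis(2,2'-bipyridine)fluoro(pyridine)tin(IV) hydroxonitratoargentate(I)

Both ions are complex: the cation is named first with the plain metal name, the anion second with the -ate form; each ion's ligands are alphabetised independently.
The complex cation is given as 3+; its ligand charges sum to -1, so Sn = +4.
With 3 anions per cation, each anion must be 3/3 = 1−.
Anion: ligand charges sum to -2; for the ion to be 1−, Ag = +1.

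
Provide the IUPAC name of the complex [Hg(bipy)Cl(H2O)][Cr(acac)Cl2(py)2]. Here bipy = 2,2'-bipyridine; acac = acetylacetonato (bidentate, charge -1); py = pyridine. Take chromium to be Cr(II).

aqua(2,2'-bipyridine)chloromercury(II) (acetylacetonato)dichlorobis(pyridine)chromate(II)

Both ions are complex: the cation is named first with the plain metal name, the anion second with the -ate form; each ion's ligands are alphabetised independently.
Cr is given as +2; the anion's ligand charges sum to -3, so the complex anion is 1−.
A 1:1 salt means the cation carries the equal and opposite charge, 1+.
Cation: ligand charges sum to -1; for the ion to be 1+, Hg = +2.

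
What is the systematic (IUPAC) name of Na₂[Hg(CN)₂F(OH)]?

sodium dicyanofluorohydroxomercurate(II)

The 2 sodium counter-ions carry a total charge of +2, so each complex ion is 2−.
Ligand charges: 2×cyano (-1 each), 1×hydroxo (-1 each), 1×fluoro (-1 each); total -4. So Hg + (-4) = 2−, giving Hg = +2.
Ligands are named alphabetically: cyano before fluoro before hydroxo.
The complex ion is anionic, so mercury takes the -ate form mercurate(II).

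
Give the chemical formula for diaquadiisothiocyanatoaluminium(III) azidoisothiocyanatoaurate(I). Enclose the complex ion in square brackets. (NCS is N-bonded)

[Al(H2O)2(NCS)2][Au(N3)(NCS)]

Cation [Al…]: ligand charges -2, Al(III) ⇒ ion charge 1+.
Anion [Au…]: ligand charges -2, Au(I) ⇒ ion charge 1−.
One 1+ cation balances one 1− anion.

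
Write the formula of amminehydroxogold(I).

[Au(NH3)(OH)]

Ligands: 1 ammine (NH3, neutral), 1 hydroxo (OH, -1). Ligand charge sum = -1.
With Au in oxidation state +1, the complex ion is [Au...].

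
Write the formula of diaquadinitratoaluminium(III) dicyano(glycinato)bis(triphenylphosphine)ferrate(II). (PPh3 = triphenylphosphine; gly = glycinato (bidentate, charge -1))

[Al(H2O)2(NO3)2][Fe(CN)2(gly)(PPh3)2]

Cation [Al…]: ligand charges -2, Al(III) ⇒ ion charge 1+.
Anion [Fe…]: ligand charges -3, Fe(II) ⇒ ion charge 1−.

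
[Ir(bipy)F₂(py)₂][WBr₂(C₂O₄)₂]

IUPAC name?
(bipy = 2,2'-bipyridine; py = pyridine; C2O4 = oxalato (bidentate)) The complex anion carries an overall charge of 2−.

Both ions are complex: the cation is named first with the plain metal name, the anion second with the -ate form; each ion's ligands are alphabetised independently.
The complex anion is given as 2−; its ligand charges sum to -6, so W = +4.
A 1:1 salt means the cation carries the equal and opposite charge, 2+.
Cation: ligand charges sum to -2; for the ion to be 2+, Ir = +4.

(2,2'-bipyridine)difluorobis(pyridine)iridium(IV) dibromodioxalatotungstate(IV)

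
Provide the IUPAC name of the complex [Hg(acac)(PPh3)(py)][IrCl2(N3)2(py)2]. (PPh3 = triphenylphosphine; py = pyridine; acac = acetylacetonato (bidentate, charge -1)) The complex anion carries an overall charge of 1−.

Both ions are complex: the cation is named first with the plain metal name, the anion second with the -ate form; each ion's ligands are alphabetised independently.
The complex anion is given as 1−; its ligand charges sum to -4, so Ir = +3.
A 1:1 salt means the cation carries the equal and opposite charge, 1+.
Cation: ligand charges sum to -1; for the ion to be 1+, Hg = +2.

(acetylacetonato)(pyridine)(triphenylphosphine)mercury(II) diazidodichlorobis(pyridine)iridate(III)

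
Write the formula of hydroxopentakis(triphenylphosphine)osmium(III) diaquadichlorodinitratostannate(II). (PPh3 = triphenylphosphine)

Cation [Os…]: ligand charges -1, Os(III) ⇒ ion charge 2+.
Anion [Sn…]: ligand charges -4, Sn(II) ⇒ ion charge 2−.
One 2+ cation balances one 2− anion.

[Os(OH)(PPh3)5][SnCl2(H2O)2(NO3)2]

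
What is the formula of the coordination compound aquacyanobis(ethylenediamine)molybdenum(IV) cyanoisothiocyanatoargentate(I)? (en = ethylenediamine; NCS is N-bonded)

Cation [Mo…]: ligand charges -1, Mo(IV) ⇒ ion charge 3+.
Anion [Ag…]: ligand charges -2, Ag(I) ⇒ ion charge 1−.
One 3+ cation requires 3 of the 1− anion.

[Mo(CN)(en)2(H2O)][Ag(CN)(NCS)]3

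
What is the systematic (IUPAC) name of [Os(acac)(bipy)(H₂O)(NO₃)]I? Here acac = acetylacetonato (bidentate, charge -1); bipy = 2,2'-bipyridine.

(acetylacetonato)aqua(2,2'-bipyridine)nitratoosmium(III) iodide

The 1 iodide counter-ion carries a total charge of -1, so each complex ion is 1+.
Ligand charges: 1×nitrato (-1 each), 1×acetylacetonato (-1 each), 1×aqua (neutral), 1×2,2'-bipyridine (neutral); total -2. So Os + (-2) = 1+, giving Os = +3.
Ligands are named alphabetically: acetylacetonato before aqua before bipyridine before nitrato.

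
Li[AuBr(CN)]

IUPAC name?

The 1 lithium counter-ion carries a total charge of +1, so each complex ion is 1−.
Ligand charges: 1×cyano (-1 each), 1×bromo (-1 each); total -2. So Au + (-2) = 1−, giving Au = +1.
Ligands are named alphabetically: bromo before cyano.
The complex ion is anionic, so gold takes the -ate form aurate(I).

lithium bromocyanoaurate(I)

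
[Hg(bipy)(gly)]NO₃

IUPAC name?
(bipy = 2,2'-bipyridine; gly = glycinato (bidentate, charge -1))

The 1 nitrate counter-ion carries a total charge of -1, so each complex ion is 1+.
Ligand charges: 1×2,2'-bipyridine (neutral), 1×glycinato (-1 each); total -1. So Hg + (-1) = 1+, giving Hg = +2.
Ligands are named alphabetically: bipyridine before glycinato.

(2,2'-bipyridine)(glycinato)mercury(II) nitrate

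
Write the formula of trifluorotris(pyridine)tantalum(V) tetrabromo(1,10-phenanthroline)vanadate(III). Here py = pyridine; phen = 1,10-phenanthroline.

Cation [Ta…]: ligand charges -3, Ta(V) ⇒ ion charge 2+.
Anion [V…]: ligand charges -4, V(III) ⇒ ion charge 1−.
One 2+ cation requires 2 of the 1− anion.

[TaF3(py)3][VBr4(phen)]2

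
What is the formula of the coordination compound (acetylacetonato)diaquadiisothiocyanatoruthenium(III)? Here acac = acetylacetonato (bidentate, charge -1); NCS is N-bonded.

Ligands: 2 aqua (H2O, neutral), 1 acetylacetonato (acac, -1), 2 isothiocyanato (NCS, -1). Ligand charge sum = -3.
With Ru in oxidation state +3, the complex ion is [Ru...].

[Ru(acac)(H2O)2(NCS)2]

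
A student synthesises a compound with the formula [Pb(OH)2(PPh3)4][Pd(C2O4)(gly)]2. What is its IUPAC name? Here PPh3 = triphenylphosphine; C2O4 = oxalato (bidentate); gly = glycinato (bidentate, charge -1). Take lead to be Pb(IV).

dihydroxotetrakis(triphenylphosphine)lead(IV) (glycinato)oxalatopalladate(II)

Both ions are complex: the cation is named first with the plain metal name, the anion second with the -ate form; each ion's ligands are alphabetised independently.
Pb is given as +4; the cation's ligand charges sum to -2, so the complex cation is 2+.
With 2 anions per cation, each anion must be 2/2 = 1−.
Anion: ligand charges sum to -3; for the ion to be 1−, Pd = +2.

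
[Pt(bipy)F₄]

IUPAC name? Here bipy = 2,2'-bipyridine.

(2,2'-bipyridine)tetrafluoroplatinum(IV)

There is no counter-ion, so the complex is neutral overall.
Ligand charges: 4×fluoro (-1 each), 1×2,2'-bipyridine (neutral); total -4. So Pt + (-4) = 0, giving Pt = +4.
Ligands are named alphabetically: bipyridine before fluoro.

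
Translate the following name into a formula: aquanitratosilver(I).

Ligands: 1 nitrato (NO3, -1), 1 aqua (H2O, neutral). Ligand charge sum = -1.
With Ag in oxidation state +1, the complex ion is [Ag...].

[Ag(H2O)(NO3)]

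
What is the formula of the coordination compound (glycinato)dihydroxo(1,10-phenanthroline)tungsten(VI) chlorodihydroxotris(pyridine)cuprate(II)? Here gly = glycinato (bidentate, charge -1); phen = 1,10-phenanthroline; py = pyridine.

Cation [W…]: ligand charges -3, W(VI) ⇒ ion charge 3+.
Anion [Cu…]: ligand charges -3, Cu(II) ⇒ ion charge 1−.
One 3+ cation requires 3 of the 1− anion.

[W(gly)(OH)2(phen)][CuCl(OH)2(py)3]3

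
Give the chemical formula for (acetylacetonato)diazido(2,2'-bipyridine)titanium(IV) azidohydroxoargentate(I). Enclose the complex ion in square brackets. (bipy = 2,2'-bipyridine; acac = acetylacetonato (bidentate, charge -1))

[Ti(acac)(bipy)(N3)2][Ag(N3)(OH)]

Cation [Ti…]: ligand charges -3, Ti(IV) ⇒ ion charge 1+.
Anion [Ag…]: ligand charges -2, Ag(I) ⇒ ion charge 1−.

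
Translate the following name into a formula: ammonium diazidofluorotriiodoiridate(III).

(NH4)3[IrFI3(N3)2]

Ligands: 2 azido (N3, -1), 3 iodo (I, -1), 1 fluoro (F, -1). Ligand charge sum = -6.
Charge balance with ammonium (+1) requires 1 complex ion per 3 ammonium.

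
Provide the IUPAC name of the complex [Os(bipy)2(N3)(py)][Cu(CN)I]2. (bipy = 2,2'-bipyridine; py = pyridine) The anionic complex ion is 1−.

azidobis(2,2'-bipyridine)(pyridine)osmium(III) cyanoiodocuprate(I)

Both ions are complex: the cation is named first with the plain metal name, the anion second with the -ate form; each ion's ligands are alphabetised independently.
The complex anion is given as 1−; its ligand charges sum to -2, so Cu = +1.
With 2 anions per cation, the cation must be 2×1 = 2+.
Cation: ligand charges sum to -1; for the ion to be 2+, Os = +3.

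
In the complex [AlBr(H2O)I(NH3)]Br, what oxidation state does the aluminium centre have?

1 bromide outside the brackets (-1 each) → the complex ion is 1+.
Ligand charges: 1×H2O neutral; 1×NH3 neutral; 1×Br = -1; 1×I = -1; sum -2.
Al + (-2) = 1+ ⇒ Al is +3.

+3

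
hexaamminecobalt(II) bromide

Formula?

Ligands: 6 ammine (NH3, neutral). Ligand charge sum = 0.
With Co in oxidation state +2, the complex ion is [Co...]^2+.
Charge balance with bromide (-1) requires 1 complex ion per 2 bromide.

[Co(NH3)6]Br2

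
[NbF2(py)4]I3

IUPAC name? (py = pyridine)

difluorotetrakis(pyridine)niobium(V) iodide

The 3 iodide counter-ions carry a total charge of -3, so each complex ion is 3+.
Ligand charges: 4×pyridine (neutral), 2×fluoro (-1 each); total -2. So Nb + (-2) = 3+, giving Nb = +5.
Ligands are named alphabetically: fluoro before pyridine.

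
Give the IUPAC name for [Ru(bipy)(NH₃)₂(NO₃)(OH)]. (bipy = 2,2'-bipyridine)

There is no counter-ion, so the complex is neutral overall.
Ligand charges: 1×2,2'-bipyridine (neutral), 1×nitrato (-1 each), 1×hydroxo (-1 each), 2×ammine (neutral); total -2. So Ru + (-2) = 0, giving Ru = +2.
Ligands are named alphabetically: ammine before bipyridine before hydroxo before nitrato.

diammine(2,2'-bipyridine)hydroxonitratoruthenium(II)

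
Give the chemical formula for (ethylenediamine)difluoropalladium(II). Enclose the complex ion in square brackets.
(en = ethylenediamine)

Ligands: 1 ethylenediamine (en, neutral), 2 fluoro (F, -1). Ligand charge sum = -2.
With Pd in oxidation state +2, the complex ion is [Pd...].

[Pd(en)F2]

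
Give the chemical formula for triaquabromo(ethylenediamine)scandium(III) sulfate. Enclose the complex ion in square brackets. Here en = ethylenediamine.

[ScBr(en)(H2O)3]SO4

Ligands: 3 aqua (H2O, neutral), 1 ethylenediamine (en, neutral), 1 bromo (Br, -1). Ligand charge sum = -1.
With Sc in oxidation state +3, the complex ion is [Sc...]^2+.
Charge balance with sulfate (-2) requires 1 complex ion per 1 sulfate.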